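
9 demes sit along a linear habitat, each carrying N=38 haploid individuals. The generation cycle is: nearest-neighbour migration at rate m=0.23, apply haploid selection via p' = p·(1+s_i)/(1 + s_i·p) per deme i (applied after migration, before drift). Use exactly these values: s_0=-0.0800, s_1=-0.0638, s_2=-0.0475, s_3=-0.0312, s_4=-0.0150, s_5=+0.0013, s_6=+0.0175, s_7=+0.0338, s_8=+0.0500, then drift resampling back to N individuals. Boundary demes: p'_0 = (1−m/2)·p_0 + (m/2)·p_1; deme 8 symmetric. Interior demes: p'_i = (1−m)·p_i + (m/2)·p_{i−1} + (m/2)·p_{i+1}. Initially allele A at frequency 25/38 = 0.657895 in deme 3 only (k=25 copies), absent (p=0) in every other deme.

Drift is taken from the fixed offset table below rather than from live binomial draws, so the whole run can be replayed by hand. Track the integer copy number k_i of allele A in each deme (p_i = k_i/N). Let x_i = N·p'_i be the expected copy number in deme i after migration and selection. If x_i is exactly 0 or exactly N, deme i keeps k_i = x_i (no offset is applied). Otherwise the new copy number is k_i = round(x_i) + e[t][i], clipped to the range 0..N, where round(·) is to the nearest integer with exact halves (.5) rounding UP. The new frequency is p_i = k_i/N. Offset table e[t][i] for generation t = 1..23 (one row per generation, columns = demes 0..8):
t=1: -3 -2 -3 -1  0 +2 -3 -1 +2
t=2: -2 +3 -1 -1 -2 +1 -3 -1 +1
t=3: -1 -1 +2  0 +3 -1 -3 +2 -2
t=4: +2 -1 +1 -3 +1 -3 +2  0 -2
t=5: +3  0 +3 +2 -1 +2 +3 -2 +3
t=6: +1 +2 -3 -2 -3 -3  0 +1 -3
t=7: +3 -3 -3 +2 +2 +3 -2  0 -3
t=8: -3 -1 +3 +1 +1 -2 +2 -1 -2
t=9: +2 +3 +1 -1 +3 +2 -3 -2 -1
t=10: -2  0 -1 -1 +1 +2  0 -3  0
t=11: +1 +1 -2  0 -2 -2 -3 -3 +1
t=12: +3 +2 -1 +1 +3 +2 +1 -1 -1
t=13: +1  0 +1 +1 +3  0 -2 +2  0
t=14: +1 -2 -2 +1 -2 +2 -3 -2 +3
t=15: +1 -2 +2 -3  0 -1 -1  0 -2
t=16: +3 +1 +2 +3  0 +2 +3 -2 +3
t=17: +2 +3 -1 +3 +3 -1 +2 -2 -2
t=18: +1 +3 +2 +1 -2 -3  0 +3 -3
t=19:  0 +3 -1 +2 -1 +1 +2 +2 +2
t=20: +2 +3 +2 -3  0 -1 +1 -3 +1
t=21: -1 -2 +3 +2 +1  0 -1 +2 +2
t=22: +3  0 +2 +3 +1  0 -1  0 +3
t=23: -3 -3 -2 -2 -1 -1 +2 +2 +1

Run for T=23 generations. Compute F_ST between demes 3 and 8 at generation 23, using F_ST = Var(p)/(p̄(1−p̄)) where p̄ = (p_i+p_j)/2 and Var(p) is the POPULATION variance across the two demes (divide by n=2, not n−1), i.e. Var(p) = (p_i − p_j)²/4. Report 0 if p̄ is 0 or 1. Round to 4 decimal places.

0.0009

t=0: k=[0 0 0 25 0 0 0 0 0]
t=1: x=[0.0000 0.0000 2.7483 18.9489 2.8351 0.0000 0.0000 0.0000 0.0000] k=[0 0 0 18 3 0 0 0 0]
t=2: x=[0.0000 0.0000 1.9768 13.9242 4.3218 0.3454 0.0000 0.0000 0.0000] k=[0 0 1 13 2 1 0 0 0]
t=3: x=[0.0000 0.1077 2.1635 10.1179 3.1066 1.0013 0.1170 0.0000 0.0000] k=[0 0 4 10 6 0 0 0 0]
t=4: x=[0.0000 0.4310 4.0505 8.6366 5.6964 0.6909 0.0000 0.0000 0.0000] k=[0 0 5 6 7 0 0 0 0]
t=5: x=[0.0000 0.5388 4.3490 5.8416 6.0032 0.8060 0.0000 0.0000 0.0000] k=[0 1 7 8 5 3 0 0 0]
t=6: x=[0.1058 1.4784 6.1694 7.3503 5.0485 2.8885 0.3510 0.0000 0.0000] k=[1 3 3 5 2 0 0 0 0]
t=7: x=[1.1345 2.6054 3.0890 4.3026 2.0850 0.2303 0.0000 0.0000 0.0000] k=[4 0 0 6 4 3 0 0 0]
t=8: x=[3.2813 0.4310 0.6578 4.9421 4.0599 2.7733 0.3510 0.0000 0.0000] k=[0 0 4 6 5 1 2 0 0]
t=9: x=[0.0000 0.4310 3.6079 5.5041 4.5936 1.5770 1.6827 0.2377 0.0000] k=[0 3 5 5 8 4 0 0 0]
t=10: x=[0.3176 2.7141 4.5707 5.2011 7.1073 4.0047 0.4680 0.0000 0.0000] k=[0 3 4 4 8 6 0 0 0]
t=11: x=[0.3176 2.6054 3.7185 4.3367 7.2212 5.5462 0.7019 0.0000 0.0000] k=[1 4 2 4 5 4 0 0 0]
t=12: x=[1.2409 3.2250 2.3504 3.7758 4.7073 3.6593 0.4680 0.0000 0.0000] k=[4 5 1 5 8 6 1 0 0]
t=13: x=[3.8189 4.1737 1.8332 4.7516 7.3351 5.6613 1.4846 0.1189 0.0000] k=[5 4 3 6 10 6 0 2 0]
t=14: x=[4.5409 3.7701 3.3100 5.9541 8.9760 5.7764 0.9357 1.5899 0.2414] k=[6 2 1 7 7 8 0 0 3]
t=15: x=[5.1569 2.2041 1.7232 6.1450 7.0280 6.9724 0.9357 0.3566 2.7780] k=[6 0 4 3 7 6 0 0 1]
t=16: x=[4.9404 1.0787 3.2763 3.4737 6.3447 5.4310 0.7019 0.1189 0.9282] k=[8 2 5 6 6 7 4 0 4]
t=17: x=[6.8303 2.8559 4.5707 5.7291 6.0378 6.5470 3.9459 0.9503 3.6998] k=[9 6 4 9 9 6 6 0 2]
t=18: x=[8.1104 5.7842 4.6044 8.2190 8.5544 6.3519 5.3897 0.9503 1.8542] k=[9 9 7 9 7 3 5 4 0]
t=19: x=[8.4399 8.3332 7.1725 8.3320 6.6863 3.6943 4.7263 3.7663 0.4827] k=[8 11 6 10 6 5 7 6 2]
t=20: x=[7.8147 9.5994 6.7603 8.8628 6.2655 5.3510 6.7508 5.8169 2.5747] k=[10 13 9 6 6 4 8 3 4]
t=21: x=[9.7293 11.6556 8.7821 6.1792 5.6964 4.6953 7.0642 3.8022 4.0585] k=[9 10 12 8 7 5 6 6 6]
t=22: x=[8.5499 9.6333 10.9273 8.1404 6.8002 5.3510 5.9718 6.1699 6.2507] k=[12 10 13 11 8 5 5 6 9]
t=23: x=[11.1035 10.0793 12.0215 10.6405 7.9050 5.3510 5.1923 6.4051 8.9854] k=[8 7 10 9 7 4 7 8 10]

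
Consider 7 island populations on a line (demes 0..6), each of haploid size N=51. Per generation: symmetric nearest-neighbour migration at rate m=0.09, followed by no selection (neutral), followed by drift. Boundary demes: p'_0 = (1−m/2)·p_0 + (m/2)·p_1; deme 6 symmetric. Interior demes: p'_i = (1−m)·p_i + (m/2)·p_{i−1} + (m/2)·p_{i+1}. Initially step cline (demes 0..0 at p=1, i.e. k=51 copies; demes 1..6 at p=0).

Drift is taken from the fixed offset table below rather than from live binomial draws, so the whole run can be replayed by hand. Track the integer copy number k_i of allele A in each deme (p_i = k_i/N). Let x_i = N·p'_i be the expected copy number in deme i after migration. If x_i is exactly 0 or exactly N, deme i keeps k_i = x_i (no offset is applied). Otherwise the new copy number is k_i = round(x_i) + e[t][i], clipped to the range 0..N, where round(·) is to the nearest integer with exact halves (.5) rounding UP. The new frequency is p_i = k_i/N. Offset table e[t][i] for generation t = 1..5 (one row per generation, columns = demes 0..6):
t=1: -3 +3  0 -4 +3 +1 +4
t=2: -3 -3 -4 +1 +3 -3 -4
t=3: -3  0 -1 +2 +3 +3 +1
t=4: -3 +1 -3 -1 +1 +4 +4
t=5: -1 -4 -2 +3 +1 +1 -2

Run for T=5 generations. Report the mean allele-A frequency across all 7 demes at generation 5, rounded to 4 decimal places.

t=0: k=[51 0 0 0 0 0 0]
t=1: x=[48.7050 2.2950 0.0000 0.0000 0.0000 0.0000 0.0000] k=[46 5 0 0 0 0 0]
t=2: x=[44.1550 6.6200 0.2250 0.0000 0.0000 0.0000 0.0000] k=[41 4 0 0 0 0 0]
t=3: x=[39.3350 5.4850 0.1800 0.0000 0.0000 0.0000 0.0000] k=[36 5 0 0 0 0 0]
t=4: x=[34.6050 6.1700 0.2250 0.0000 0.0000 0.0000 0.0000] k=[32 7 0 0 0 0 0]
t=5: x=[30.8750 7.8100 0.3150 0.0000 0.0000 0.0000 0.0000] k=[30 4 0 0 0 0 0]

0.0952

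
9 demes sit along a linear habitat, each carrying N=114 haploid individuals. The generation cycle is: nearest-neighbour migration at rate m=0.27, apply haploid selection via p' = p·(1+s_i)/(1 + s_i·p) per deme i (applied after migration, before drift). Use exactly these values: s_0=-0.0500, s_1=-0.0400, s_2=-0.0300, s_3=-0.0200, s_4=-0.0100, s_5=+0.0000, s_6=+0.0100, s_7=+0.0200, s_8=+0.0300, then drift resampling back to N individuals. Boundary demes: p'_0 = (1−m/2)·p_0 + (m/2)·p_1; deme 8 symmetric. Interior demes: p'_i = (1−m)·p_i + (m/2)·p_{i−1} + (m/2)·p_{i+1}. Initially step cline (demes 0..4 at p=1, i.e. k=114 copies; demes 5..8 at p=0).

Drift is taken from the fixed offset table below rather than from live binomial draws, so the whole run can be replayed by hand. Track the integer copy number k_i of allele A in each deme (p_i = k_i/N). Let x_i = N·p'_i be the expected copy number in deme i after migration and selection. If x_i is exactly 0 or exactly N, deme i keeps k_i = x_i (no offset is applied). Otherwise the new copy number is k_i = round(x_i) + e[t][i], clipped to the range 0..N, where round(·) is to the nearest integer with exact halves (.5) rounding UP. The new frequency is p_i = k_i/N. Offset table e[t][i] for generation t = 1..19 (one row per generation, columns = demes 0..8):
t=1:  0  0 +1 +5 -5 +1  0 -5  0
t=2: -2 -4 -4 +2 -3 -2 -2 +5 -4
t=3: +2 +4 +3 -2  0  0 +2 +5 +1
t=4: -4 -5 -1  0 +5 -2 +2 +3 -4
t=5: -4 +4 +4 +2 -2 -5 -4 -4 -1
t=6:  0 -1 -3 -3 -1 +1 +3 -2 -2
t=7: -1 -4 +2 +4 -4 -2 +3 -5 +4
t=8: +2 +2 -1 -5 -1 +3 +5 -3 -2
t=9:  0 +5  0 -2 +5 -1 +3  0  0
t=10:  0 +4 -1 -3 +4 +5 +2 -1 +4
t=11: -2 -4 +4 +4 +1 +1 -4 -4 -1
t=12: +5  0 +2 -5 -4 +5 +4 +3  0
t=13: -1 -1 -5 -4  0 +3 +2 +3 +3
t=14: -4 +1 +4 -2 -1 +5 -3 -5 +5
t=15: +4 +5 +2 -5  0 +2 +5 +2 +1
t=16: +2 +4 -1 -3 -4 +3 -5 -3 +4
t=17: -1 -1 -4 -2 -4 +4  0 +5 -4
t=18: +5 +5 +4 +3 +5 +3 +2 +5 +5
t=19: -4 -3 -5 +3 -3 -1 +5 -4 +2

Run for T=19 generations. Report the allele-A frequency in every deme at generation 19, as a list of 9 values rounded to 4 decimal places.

[0.9649, 0.9386, 0.7719, 0.6842, 0.5351, 0.4737, 0.3772, 0.2193, 0.2193]

t=0: k=[114 114 114 114 114 0 0 0 0]
t=1: x=[114.0000 114.0000 114.0000 114.0000 98.4757 15.3900 0.0000 0.0000 0.0000] k=[114 114 114 114 93 16 0 0 0]
t=2: x=[114.0000 114.0000 114.0000 111.1086 85.2243 24.2350 2.1812 0.0000 0.0000] k=[114 114 114 113 82 22 0 0 0]
t=3: x=[114.0000 114.0000 113.8608 108.8516 77.8373 27.1300 2.9989 0.0000 0.0000] k=[114 114 114 107 78 27 5 0 0]
t=4: x=[114.0000 114.0000 113.0260 103.8447 74.7718 30.9150 7.3632 0.6884 0.0000] k=[114 114 112 104 80 29 9 4 0]
t=5: x=[114.0000 113.7188 111.1053 101.6188 76.1012 33.1850 11.1245 4.2146 0.5561] k=[114 114 114 104 74 28 7 0 0]
t=6: x=[114.0000 114.0000 112.6088 101.0702 71.5726 31.3750 8.9719 0.9637 0.0000] k=[114 114 110 98 71 32 12 0 0]
t=7: x=[114.0000 113.4376 108.7701 95.6663 69.1068 34.5650 13.1957 1.6519 0.0000] k=[114 109 111 100 65 33 16 0 0]
t=8: x=[113.2897 109.7823 109.1043 96.4623 65.1246 35.0250 16.2733 2.2024 0.0000] k=[114 112 108 91 64 38 21 0 0]
t=9: x=[113.7158 111.6374 106.0219 89.2609 63.8529 39.2150 20.6276 2.8903 0.0000] k=[114 114 106 87 69 38 24 3 0]
t=10: x=[114.0000 112.8754 104.2467 86.7179 66.9676 40.2950 23.2386 5.5333 0.4171] k=[114 114 103 84 71 45 25 5 4]
t=11: x=[114.0000 112.4540 101.5871 84.3691 68.9715 45.8100 25.1947 7.7061 4.2544] k=[114 108 106 88 70 47 21 4 3]
t=12: x=[113.1477 108.3238 103.5546 87.5923 69.0517 46.5950 22.3935 6.2764 3.2264] k=[114 108 106 83 65 52 26 9 3]
t=13: x=[113.1477 108.3238 102.8626 83.2232 65.3950 50.2450 27.4217 10.6751 3.9204] k=[112 107 98 79 65 53 29 14 7]
t=14: x=[111.1877 106.1674 96.1972 79.1884 64.9894 51.3800 30.4365 15.3410 8.1663] k=[107 107 100 77 64 56 27 10 13]
t=15: x=[106.6553 105.7479 97.4129 77.8531 64.3936 53.1650 28.8338 12.9252 12.9300] k=[111 111 99 73 64 55 34 15 14]
t=16: x=[110.8465 109.1956 96.6671 74.7769 63.7177 53.3800 34.5090 17.7244 14.5051] k=[113 113 96 72 60 56 30 15 19]
t=17: x=[112.9479 110.5718 94.5689 73.0916 60.7949 53.0300 31.7123 17.8613 18.9219] k=[112 110 91 71 57 57 32 23 15]
t=18: x=[111.6130 107.4578 90.2982 71.2717 58.6038 53.6250 34.3985 23.5023 16.4926] k=[114 112 94 74 64 57 36 29 21]
t=19: x=[113.7158 109.6732 93.2174 74.8322 64.1232 55.1100 38.1421 29.2940 22.6110] k=[110 107 88 78 61 54 43 25 25]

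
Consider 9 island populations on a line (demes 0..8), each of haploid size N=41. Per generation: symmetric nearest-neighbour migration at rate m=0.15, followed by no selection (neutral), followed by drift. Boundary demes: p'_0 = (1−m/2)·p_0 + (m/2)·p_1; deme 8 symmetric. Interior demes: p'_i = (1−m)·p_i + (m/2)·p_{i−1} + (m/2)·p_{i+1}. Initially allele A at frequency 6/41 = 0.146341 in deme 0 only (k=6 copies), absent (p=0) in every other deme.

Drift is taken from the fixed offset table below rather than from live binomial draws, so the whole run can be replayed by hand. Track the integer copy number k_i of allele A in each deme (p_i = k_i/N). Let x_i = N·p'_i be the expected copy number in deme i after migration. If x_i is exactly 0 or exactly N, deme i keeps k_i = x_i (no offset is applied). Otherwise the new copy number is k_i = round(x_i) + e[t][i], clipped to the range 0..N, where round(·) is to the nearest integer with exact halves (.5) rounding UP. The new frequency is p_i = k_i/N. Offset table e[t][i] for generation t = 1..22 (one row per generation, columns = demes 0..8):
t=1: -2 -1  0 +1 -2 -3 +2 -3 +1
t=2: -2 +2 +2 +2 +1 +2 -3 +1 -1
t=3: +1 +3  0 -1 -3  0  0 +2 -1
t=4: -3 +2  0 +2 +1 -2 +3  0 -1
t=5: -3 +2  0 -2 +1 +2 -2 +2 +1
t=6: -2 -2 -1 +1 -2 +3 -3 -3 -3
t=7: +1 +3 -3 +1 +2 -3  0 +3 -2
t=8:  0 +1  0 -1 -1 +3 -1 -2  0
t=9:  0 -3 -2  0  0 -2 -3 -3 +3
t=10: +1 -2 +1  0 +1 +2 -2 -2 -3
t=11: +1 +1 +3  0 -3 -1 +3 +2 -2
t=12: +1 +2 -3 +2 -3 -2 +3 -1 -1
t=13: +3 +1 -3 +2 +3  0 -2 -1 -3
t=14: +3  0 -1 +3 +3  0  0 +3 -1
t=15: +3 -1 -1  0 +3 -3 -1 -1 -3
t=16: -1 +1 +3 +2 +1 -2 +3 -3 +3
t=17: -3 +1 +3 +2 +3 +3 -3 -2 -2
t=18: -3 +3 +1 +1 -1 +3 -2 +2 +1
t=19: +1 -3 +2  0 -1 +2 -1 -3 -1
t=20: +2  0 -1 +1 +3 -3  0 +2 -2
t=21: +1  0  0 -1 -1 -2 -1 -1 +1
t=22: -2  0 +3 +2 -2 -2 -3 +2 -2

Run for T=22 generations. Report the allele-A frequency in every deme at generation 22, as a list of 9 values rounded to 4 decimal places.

t=0: k=[6 0 0 0 0 0 0 0 0]
t=1: x=[5.5500 0.4500 0.0000 0.0000 0.0000 0.0000 0.0000 0.0000 0.0000] k=[4 0 0 0 0 0 0 0 0]
t=2: x=[3.7000 0.3000 0.0000 0.0000 0.0000 0.0000 0.0000 0.0000 0.0000] k=[2 2 0 0 0 0 0 0 0]
t=3: x=[2.0000 1.8500 0.1500 0.0000 0.0000 0.0000 0.0000 0.0000 0.0000] k=[3 5 0 0 0 0 0 0 0]
t=4: x=[3.1500 4.4750 0.3750 0.0000 0.0000 0.0000 0.0000 0.0000 0.0000] k=[0 6 0 0 0 0 0 0 0]
t=5: x=[0.4500 5.1000 0.4500 0.0000 0.0000 0.0000 0.0000 0.0000 0.0000] k=[0 7 0 0 0 0 0 0 0]
t=6: x=[0.5250 5.9500 0.5250 0.0000 0.0000 0.0000 0.0000 0.0000 0.0000] k=[0 4 0 0 0 0 0 0 0]
t=7: x=[0.3000 3.4000 0.3000 0.0000 0.0000 0.0000 0.0000 0.0000 0.0000] k=[1 6 0 0 0 0 0 0 0]
t=8: x=[1.3750 5.1750 0.4500 0.0000 0.0000 0.0000 0.0000 0.0000 0.0000] k=[1 6 0 0 0 0 0 0 0]
t=9: x=[1.3750 5.1750 0.4500 0.0000 0.0000 0.0000 0.0000 0.0000 0.0000] k=[1 2 0 0 0 0 0 0 0]
t=10: x=[1.0750 1.7750 0.1500 0.0000 0.0000 0.0000 0.0000 0.0000 0.0000] k=[2 0 1 0 0 0 0 0 0]
t=11: x=[1.8500 0.2250 0.8500 0.0750 0.0000 0.0000 0.0000 0.0000 0.0000] k=[3 1 4 0 0 0 0 0 0]
t=12: x=[2.8500 1.3750 3.4750 0.3000 0.0000 0.0000 0.0000 0.0000 0.0000] k=[4 3 0 2 0 0 0 0 0]
t=13: x=[3.9250 2.8500 0.3750 1.7000 0.1500 0.0000 0.0000 0.0000 0.0000] k=[7 4 0 4 3 0 0 0 0]
t=14: x=[6.7750 3.9250 0.6000 3.6250 2.8500 0.2250 0.0000 0.0000 0.0000] k=[10 4 0 7 6 0 0 0 0]
t=15: x=[9.5500 4.1500 0.8250 6.4000 5.6250 0.4500 0.0000 0.0000 0.0000] k=[13 3 0 6 9 0 0 0 0]
t=16: x=[12.2500 3.5250 0.6750 5.7750 8.1000 0.6750 0.0000 0.0000 0.0000] k=[11 5 4 8 9 0 0 0 0]
t=17: x=[10.5500 5.3750 4.3750 7.7750 8.2500 0.6750 0.0000 0.0000 0.0000] k=[8 6 7 10 11 4 0 0 0]
t=18: x=[7.8500 6.2250 7.1500 9.8500 10.4000 4.2250 0.3000 0.0000 0.0000] k=[5 9 8 11 9 7 0 0 0]
t=19: x=[5.3000 8.6250 8.3000 10.6250 9.0000 6.6250 0.5250 0.0000 0.0000] k=[6 6 10 11 8 9 0 0 0]
t=20: x=[6.0000 6.3000 9.7750 10.7000 8.3000 8.2500 0.6750 0.0000 0.0000] k=[8 6 9 12 11 5 1 0 0]
t=21: x=[7.8500 6.3750 9.0000 11.7000 10.6250 5.1500 1.2250 0.0750 0.0000] k=[9 6 9 11 10 3 0 0 0]
t=22: x=[8.7750 6.4500 8.9250 10.7750 9.5500 3.3000 0.2250 0.0000 0.0000] k=[7 6 12 13 8 1 0 0 0]

[0.1707, 0.1463, 0.2927, 0.3171, 0.1951, 0.0244, 0.0000, 0.0000, 0.0000]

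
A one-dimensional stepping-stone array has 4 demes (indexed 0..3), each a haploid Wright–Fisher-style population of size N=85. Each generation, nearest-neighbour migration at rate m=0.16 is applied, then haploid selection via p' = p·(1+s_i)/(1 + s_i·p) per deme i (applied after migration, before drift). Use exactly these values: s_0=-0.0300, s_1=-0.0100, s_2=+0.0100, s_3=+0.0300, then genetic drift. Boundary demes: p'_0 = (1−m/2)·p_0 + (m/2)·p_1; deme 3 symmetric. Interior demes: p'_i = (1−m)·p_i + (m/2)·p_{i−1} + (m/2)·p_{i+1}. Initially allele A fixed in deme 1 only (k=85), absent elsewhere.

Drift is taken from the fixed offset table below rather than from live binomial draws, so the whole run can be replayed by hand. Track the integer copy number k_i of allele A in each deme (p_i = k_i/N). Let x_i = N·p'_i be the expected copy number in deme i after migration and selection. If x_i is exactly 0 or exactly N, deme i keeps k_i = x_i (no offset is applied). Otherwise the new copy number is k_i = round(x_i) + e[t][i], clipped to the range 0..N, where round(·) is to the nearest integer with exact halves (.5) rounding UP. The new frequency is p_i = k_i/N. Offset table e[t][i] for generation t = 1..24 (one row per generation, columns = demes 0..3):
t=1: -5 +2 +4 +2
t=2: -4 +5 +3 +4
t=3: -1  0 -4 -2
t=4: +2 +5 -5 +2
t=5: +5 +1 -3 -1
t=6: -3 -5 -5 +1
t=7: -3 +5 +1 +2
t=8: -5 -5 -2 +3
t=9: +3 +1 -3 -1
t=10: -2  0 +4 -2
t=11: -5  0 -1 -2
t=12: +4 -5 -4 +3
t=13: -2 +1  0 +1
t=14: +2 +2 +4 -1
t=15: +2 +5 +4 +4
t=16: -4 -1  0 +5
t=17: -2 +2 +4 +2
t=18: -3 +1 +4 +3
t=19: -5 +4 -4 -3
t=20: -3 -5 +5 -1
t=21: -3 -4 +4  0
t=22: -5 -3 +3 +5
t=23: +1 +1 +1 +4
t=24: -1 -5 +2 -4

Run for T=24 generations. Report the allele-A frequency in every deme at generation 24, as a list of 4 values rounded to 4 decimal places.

[0.0235, 0.1176, 0.4235, 0.4235]

t=0: k=[0 85 0 0]
t=1: x=[6.6119 71.2848 6.8625 0.0000] k=[2 73 11 0]
t=2: x=[7.4698 62.1927 15.2038 0.9061] k=[3 67 18 5]
t=3: x=[7.8990 57.7744 21.0371 6.2080] k=[7 58 17 4]
t=4: x=[10.7898 50.4341 19.3885 5.1820] k=[13 55 14 7]
t=5: x=[15.9614 48.1503 16.8540 7.7661] k=[21 49 14 7]
t=6: x=[22.7292 43.7466 16.3711 7.7661] k=[20 39 11 9]
t=7: x=[21.0342 35.0328 13.1905 9.4044] k=[18 40 14 11]
t=8: x=[19.3018 35.9513 15.9686 11.5315] k=[14 31 14 15]
t=9: x=[14.9804 28.0907 15.5661 15.2871] k=[18 29 13 14]
t=10: x=[18.4365 26.6558 14.4791 14.2675] k=[16 27 18 12]
t=11: x=[16.4717 25.2214 18.3830 12.7980] k=[11 25 17 11]
t=12: x=[11.8069 23.0707 17.2967 11.7767] k=[16 18 13 15]
t=13: x=[15.7651 17.3011 13.6738 15.2056] k=[14 18 14 16]
t=14: x=[13.9610 17.2216 14.5999 16.2245] k=[16 19 19 15]
t=15: x=[15.8436 18.6135 18.8254 15.6947] k=[18 24 23 20]
t=16: x=[18.0433 23.2698 23.0066 20.6993] k=[14 22 23 26]
t=17: x=[14.2746 21.2793 23.3280 26.2937] k=[12 23 27 28]
t=18: x=[12.5507 22.2744 26.9428 28.4770] k=[10 23 31 31]
t=19: x=[10.7507 22.4336 30.5545 31.5844] k=[6 26 27 29]
t=20: x=[7.3918 24.3052 27.2639 29.4059] k=[4 19 32 28]
t=21: x=[5.0533 18.6930 30.8352 28.8809] k=[2 15 35 29]
t=22: x=[2.9520 15.4327 33.1209 30.0517] k=[0 12 36 35]
t=23: x=[0.9315 12.8500 34.2032 35.6905] k=[2 14 35 40]
t=24: x=[2.8742 14.5981 33.9226 40.2258] k=[2 10 36 36]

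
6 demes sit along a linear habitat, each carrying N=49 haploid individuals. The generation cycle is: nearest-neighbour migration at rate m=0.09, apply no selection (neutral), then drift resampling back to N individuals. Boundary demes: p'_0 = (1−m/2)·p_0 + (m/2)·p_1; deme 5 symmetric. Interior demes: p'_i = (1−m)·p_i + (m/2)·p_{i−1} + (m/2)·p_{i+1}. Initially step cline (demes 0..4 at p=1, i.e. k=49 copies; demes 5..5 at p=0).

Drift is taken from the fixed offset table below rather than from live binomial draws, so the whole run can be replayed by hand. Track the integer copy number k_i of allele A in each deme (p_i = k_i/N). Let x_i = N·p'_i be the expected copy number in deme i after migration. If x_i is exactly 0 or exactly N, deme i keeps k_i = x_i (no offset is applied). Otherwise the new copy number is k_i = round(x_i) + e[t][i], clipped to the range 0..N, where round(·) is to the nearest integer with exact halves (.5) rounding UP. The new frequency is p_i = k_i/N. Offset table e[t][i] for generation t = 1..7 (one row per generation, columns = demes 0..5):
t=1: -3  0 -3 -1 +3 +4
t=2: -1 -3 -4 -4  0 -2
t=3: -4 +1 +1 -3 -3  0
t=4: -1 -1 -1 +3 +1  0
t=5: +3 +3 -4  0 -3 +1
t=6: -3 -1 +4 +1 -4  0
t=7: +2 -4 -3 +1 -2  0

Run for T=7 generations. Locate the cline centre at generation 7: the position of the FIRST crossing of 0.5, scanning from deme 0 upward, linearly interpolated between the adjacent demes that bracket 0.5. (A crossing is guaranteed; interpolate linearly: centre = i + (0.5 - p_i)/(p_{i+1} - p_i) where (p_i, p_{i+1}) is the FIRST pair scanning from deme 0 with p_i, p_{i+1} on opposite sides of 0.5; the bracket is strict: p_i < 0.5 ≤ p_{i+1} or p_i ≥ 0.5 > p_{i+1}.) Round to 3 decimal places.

t=0: k=[49 49 49 49 49 0]
t=1: x=[49.0000 49.0000 49.0000 49.0000 46.7950 2.2050] k=[49 49 49 49 49 6]
t=2: x=[49.0000 49.0000 49.0000 49.0000 47.0650 7.9350] k=[49 49 49 49 47 6]
t=3: x=[49.0000 49.0000 49.0000 48.9100 45.2450 7.8450] k=[49 49 49 46 42 8]
t=4: x=[49.0000 49.0000 48.8650 45.9550 40.6500 9.5300] k=[49 49 48 49 42 10]
t=5: x=[49.0000 48.9550 48.0900 48.6400 40.8750 11.4400] k=[49 49 44 49 38 12]
t=6: x=[49.0000 48.7750 44.4500 48.2800 37.3250 13.1700] k=[49 48 48 49 33 13]
t=7: x=[48.9550 48.0450 48.0450 48.2350 32.8200 13.9000] k=[49 44 45 49 31 14]

4.382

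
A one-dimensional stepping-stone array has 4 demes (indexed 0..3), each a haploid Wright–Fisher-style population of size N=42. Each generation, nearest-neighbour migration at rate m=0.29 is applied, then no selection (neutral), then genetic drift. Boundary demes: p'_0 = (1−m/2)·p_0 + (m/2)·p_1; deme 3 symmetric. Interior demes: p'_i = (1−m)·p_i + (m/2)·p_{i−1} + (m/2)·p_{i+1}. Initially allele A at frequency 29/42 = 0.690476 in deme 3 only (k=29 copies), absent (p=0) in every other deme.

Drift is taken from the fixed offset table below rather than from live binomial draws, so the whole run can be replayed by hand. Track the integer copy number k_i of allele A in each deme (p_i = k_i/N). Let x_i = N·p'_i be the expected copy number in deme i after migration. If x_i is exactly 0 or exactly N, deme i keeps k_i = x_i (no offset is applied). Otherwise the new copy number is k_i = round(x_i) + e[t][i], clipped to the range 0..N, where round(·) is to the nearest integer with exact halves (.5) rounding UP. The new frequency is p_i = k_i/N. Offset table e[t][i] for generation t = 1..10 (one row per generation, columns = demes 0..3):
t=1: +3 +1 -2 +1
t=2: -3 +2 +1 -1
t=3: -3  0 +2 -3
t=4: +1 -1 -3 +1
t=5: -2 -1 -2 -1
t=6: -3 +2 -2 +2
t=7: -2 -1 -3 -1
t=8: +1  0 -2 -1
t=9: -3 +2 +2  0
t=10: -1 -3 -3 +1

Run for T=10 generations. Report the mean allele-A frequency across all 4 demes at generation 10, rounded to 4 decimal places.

t=0: k=[0 0 0 29]
t=1: x=[0.0000 0.0000 4.2050 24.7950] k=[0 0 2 26]
t=2: x=[0.0000 0.2900 5.1900 22.5200] k=[0 2 6 22]
t=3: x=[0.2900 2.2900 7.7400 19.6800] k=[0 2 10 17]
t=4: x=[0.2900 2.8700 9.8550 15.9850] k=[1 2 7 17]
t=5: x=[1.1450 2.5800 7.7250 15.5500] k=[0 2 6 15]
t=6: x=[0.2900 2.2900 6.7250 13.6950] k=[0 4 5 16]
t=7: x=[0.5800 3.5650 6.4500 14.4050] k=[0 3 3 13]
t=8: x=[0.4350 2.5650 4.4500 11.5500] k=[1 3 2 11]
t=9: x=[1.2900 2.5650 3.4500 9.6950] k=[0 5 5 10]
t=10: x=[0.7250 4.2750 5.7250 9.2750] k=[0 1 3 10]

0.0833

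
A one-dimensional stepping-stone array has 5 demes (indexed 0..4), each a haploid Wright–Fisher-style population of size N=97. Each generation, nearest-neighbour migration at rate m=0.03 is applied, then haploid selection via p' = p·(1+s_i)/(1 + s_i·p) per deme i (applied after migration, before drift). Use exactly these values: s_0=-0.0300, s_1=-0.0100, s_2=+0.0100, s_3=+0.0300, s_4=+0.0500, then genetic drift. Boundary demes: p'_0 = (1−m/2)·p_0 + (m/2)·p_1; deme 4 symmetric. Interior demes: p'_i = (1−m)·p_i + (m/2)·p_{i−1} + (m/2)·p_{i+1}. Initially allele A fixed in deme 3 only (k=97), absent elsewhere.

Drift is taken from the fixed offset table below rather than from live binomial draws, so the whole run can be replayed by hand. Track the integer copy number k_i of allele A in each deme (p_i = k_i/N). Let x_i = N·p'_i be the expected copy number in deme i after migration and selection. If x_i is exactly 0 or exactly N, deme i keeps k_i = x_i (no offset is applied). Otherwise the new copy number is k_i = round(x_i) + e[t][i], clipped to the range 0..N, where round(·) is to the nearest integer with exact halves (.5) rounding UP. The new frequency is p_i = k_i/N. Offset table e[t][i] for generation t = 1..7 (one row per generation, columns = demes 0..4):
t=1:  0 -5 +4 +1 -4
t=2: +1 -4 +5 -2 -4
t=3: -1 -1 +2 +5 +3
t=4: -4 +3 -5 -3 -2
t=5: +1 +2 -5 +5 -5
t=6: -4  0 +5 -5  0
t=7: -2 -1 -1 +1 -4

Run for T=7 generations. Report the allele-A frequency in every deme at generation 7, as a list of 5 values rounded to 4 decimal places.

t=0: k=[0 0 0 97 0]
t=1: x=[0.0000 0.0000 1.4693 94.1723 1.5266] k=[0 0 5 95 0]
t=2: x=[0.0000 0.0743 6.3337 92.3574 1.4952] k=[0 0 11 90 0]
t=3: x=[0.0000 0.1634 12.1252 87.7161 1.4165] k=[0 0 14 93 4]
t=4: x=[0.0000 0.2079 15.1014 90.6575 5.5864] k=[0 3 10 88 4]
t=5: x=[0.0437 3.0304 11.1629 85.8647 5.5081] k=[1 5 6 91 1]
t=6: x=[1.0285 4.9080 7.3271 88.6045 2.4645] k=[0 5 12 84 2]
t=7: x=[0.0728 4.9823 13.0872 82.0673 3.3859] k=[0 4 12 83 0]

[0.0000, 0.0412, 0.1237, 0.8557, 0.0000]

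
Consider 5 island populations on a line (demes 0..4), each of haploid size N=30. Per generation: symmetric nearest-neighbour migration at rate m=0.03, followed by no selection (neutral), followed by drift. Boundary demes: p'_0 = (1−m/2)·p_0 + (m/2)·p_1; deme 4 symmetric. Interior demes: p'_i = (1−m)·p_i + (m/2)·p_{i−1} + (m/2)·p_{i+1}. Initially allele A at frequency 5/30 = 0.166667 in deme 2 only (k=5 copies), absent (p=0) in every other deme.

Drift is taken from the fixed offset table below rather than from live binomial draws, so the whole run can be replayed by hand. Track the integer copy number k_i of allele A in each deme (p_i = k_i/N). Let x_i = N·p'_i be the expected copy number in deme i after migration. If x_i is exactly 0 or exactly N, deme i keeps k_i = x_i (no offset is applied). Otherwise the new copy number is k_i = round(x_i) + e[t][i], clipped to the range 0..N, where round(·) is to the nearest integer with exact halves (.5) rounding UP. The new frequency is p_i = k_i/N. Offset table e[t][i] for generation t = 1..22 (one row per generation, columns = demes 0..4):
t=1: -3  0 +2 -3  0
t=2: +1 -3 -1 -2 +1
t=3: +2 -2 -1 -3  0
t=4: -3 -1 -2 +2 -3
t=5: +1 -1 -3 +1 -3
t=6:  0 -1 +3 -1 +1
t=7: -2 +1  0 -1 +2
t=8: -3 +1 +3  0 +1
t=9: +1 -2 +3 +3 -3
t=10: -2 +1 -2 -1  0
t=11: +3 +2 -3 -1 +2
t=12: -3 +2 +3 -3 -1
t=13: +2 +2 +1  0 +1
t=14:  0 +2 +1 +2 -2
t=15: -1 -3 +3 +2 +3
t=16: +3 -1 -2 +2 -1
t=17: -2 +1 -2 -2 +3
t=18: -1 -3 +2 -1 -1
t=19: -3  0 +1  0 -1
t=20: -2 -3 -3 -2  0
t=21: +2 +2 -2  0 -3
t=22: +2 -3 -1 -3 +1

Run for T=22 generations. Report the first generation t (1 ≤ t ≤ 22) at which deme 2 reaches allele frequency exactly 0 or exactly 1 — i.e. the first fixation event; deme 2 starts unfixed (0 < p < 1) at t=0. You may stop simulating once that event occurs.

5

t=0: k=[0 0 5 0 0]
t=1: x=[0.0000 0.0750 4.8500 0.0750 0.0000] k=[0 0 7 0 0]
t=2: x=[0.0000 0.1050 6.7900 0.1050 0.0000] k=[0 0 6 0 0]
t=3: x=[0.0000 0.0900 5.8200 0.0900 0.0000] k=[0 0 5 0 0]
t=4: x=[0.0000 0.0750 4.8500 0.0750 0.0000] k=[0 0 3 2 0]
t=5: x=[0.0000 0.0450 2.9400 1.9850 0.0300] k=[0 0 0 3 0]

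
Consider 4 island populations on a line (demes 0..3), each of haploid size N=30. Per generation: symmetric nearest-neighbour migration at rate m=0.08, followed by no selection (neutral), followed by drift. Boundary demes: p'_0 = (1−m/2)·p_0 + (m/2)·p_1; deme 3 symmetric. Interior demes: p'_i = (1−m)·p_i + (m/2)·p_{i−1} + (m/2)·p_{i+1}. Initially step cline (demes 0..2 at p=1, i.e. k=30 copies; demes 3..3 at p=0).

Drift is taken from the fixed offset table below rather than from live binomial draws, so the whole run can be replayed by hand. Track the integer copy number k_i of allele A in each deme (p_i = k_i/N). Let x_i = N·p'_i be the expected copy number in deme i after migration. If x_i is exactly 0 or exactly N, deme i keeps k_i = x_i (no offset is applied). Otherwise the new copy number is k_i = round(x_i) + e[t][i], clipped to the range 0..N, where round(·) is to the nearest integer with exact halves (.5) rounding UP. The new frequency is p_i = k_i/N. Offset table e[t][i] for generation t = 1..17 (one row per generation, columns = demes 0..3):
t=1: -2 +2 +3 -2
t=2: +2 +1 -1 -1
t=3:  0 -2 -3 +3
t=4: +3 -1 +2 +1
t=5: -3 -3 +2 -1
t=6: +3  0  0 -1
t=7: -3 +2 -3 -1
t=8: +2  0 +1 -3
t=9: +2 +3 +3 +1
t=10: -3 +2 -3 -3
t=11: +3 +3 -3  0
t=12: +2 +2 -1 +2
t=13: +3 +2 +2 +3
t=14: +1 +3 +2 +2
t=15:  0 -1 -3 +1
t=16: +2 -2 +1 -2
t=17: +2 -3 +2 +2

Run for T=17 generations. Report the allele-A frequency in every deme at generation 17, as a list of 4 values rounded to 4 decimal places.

[1.0000, 0.8000, 0.6667, 0.4333]

t=0: k=[30 30 30 0]
t=1: x=[30.0000 30.0000 28.8000 1.2000] k=[30 30 30 0]
t=2: x=[30.0000 30.0000 28.8000 1.2000] k=[30 30 28 0]
t=3: x=[30.0000 29.9200 26.9600 1.1200] k=[30 28 24 4]
t=4: x=[29.9200 27.9200 23.3600 4.8000] k=[30 27 25 6]
t=5: x=[29.8800 27.0400 24.3200 6.7600] k=[27 24 26 6]
t=6: x=[26.8800 24.2000 25.1200 6.8000] k=[30 24 25 6]
t=7: x=[29.7600 24.2800 24.2000 6.7600] k=[27 26 21 6]
t=8: x=[26.9600 25.8400 20.6000 6.6000] k=[29 26 22 4]
t=9: x=[28.8800 25.9600 21.4400 4.7200] k=[30 29 24 6]
t=10: x=[29.9600 28.8400 23.4800 6.7200] k=[27 30 20 4]
t=11: x=[27.1200 29.4800 19.7600 4.6400] k=[30 30 17 5]
t=12: x=[30.0000 29.4800 17.0400 5.4800] k=[30 30 16 7]
t=13: x=[30.0000 29.4400 16.2000 7.3600] k=[30 30 18 10]
t=14: x=[30.0000 29.5200 18.1600 10.3200] k=[30 30 20 12]
t=15: x=[30.0000 29.6000 20.0800 12.3200] k=[30 29 17 13]
t=16: x=[29.9600 28.5600 17.3200 13.1600] k=[30 27 18 11]
t=17: x=[29.8800 26.7600 18.0800 11.2800] k=[30 24 20 13]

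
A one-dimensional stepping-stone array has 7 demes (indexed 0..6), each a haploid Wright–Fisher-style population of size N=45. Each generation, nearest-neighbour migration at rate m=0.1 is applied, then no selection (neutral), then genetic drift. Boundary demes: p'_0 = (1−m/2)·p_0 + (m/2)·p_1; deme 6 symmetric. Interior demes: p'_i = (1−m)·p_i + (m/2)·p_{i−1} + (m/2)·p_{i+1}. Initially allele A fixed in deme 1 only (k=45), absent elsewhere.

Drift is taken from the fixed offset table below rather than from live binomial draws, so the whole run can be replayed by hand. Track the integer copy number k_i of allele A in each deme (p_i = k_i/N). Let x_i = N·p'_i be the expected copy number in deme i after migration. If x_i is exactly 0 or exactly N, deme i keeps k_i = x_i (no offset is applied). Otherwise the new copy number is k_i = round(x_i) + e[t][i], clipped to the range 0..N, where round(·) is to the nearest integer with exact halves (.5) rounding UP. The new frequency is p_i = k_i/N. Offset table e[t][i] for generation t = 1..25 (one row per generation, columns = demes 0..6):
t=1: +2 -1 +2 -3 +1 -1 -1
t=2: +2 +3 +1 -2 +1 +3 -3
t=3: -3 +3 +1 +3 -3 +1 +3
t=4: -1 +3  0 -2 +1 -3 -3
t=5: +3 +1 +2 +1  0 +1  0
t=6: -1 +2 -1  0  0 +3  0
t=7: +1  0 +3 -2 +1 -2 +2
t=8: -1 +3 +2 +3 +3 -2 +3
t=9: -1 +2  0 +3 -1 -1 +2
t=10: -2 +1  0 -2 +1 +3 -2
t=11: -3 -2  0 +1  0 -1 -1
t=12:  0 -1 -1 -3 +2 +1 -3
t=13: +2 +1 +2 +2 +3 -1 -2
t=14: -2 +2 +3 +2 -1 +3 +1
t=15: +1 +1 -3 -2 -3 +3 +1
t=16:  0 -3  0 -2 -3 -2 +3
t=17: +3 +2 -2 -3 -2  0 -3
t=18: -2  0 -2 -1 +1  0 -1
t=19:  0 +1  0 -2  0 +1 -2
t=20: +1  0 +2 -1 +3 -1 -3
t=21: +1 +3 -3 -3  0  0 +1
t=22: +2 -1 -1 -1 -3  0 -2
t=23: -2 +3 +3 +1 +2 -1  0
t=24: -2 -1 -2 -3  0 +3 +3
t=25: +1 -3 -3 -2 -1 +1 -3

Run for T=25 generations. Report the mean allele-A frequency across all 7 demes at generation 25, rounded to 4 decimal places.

0.2063

t=0: k=[0 45 0 0 0 0 0]
t=1: x=[2.2500 40.5000 2.2500 0.0000 0.0000 0.0000 0.0000] k=[4 40 4 0 0 0 0]
t=2: x=[5.8000 36.4000 5.6000 0.2000 0.0000 0.0000 0.0000] k=[8 39 7 0 0 0 0]
t=3: x=[9.5500 35.8500 8.2500 0.3500 0.0000 0.0000 0.0000] k=[7 39 9 3 0 0 0]
t=4: x=[8.6000 35.9000 10.2000 3.1500 0.1500 0.0000 0.0000] k=[8 39 10 1 1 0 0]
t=5: x=[9.5500 36.0000 11.0000 1.4500 0.9500 0.0500 0.0000] k=[13 37 13 2 1 1 0]
t=6: x=[14.2000 34.6000 13.6500 2.5000 1.0500 0.9500 0.0500] k=[13 37 13 3 1 4 0]
t=7: x=[14.2000 34.6000 13.7000 3.4000 1.2500 3.6500 0.2000] k=[15 35 17 1 2 2 2]
t=8: x=[16.0000 33.1000 17.1000 1.8500 1.9500 2.0000 2.0000] k=[15 36 19 5 5 0 5]
t=9: x=[16.0500 34.1000 19.1500 5.7000 4.7500 0.5000 4.7500] k=[15 36 19 9 4 0 7]
t=10: x=[16.0500 34.1000 19.3500 9.2500 4.0500 0.5500 6.6500] k=[14 35 19 7 5 4 5]
t=11: x=[15.0500 33.1500 19.2000 7.5000 5.0500 4.1000 4.9500] k=[12 31 19 9 5 3 4]
t=12: x=[12.9500 29.4500 19.1000 9.3000 5.1000 3.1500 3.9500] k=[13 28 18 6 7 4 1]
t=13: x=[13.7500 26.7500 17.9000 6.6500 6.8000 4.0000 1.1500] k=[16 28 20 9 10 3 0]
t=14: x=[16.6000 27.0000 19.8500 9.6000 9.6000 3.2000 0.1500] k=[15 29 23 12 9 6 1]
t=15: x=[15.7000 28.0000 22.7500 12.4000 9.0000 5.9000 1.2500] k=[17 29 20 10 6 9 2]
t=16: x=[17.6000 27.9500 19.9500 10.3000 6.3500 8.5000 2.3500] k=[18 25 20 8 3 7 5]
t=17: x=[18.3500 24.4000 19.6500 8.3500 3.4500 6.7000 5.1000] k=[21 26 18 5 1 7 2]
t=18: x=[21.2500 25.3500 17.7500 5.4500 1.5000 6.4500 2.2500] k=[19 25 16 4 3 6 1]
t=19: x=[19.3000 24.2500 15.8500 4.5500 3.2000 5.6000 1.2500] k=[19 25 16 3 3 7 0]
t=20: x=[19.3000 24.2500 15.8000 3.6500 3.2000 6.4500 0.3500] k=[20 24 18 3 6 5 0]
t=21: x=[20.2000 23.5000 17.5500 3.9000 5.8000 4.8000 0.2500] k=[21 27 15 1 6 5 1]
t=22: x=[21.3000 26.1000 14.9000 1.9500 5.7000 4.8500 1.2000] k=[23 25 14 1 3 5 0]
t=23: x=[23.1000 24.3500 13.9000 1.7500 3.0000 4.6500 0.2500] k=[21 27 17 3 5 4 0]
t=24: x=[21.3000 26.2000 16.8000 3.8000 4.8500 3.8500 0.2000] k=[19 25 15 1 5 7 3]
t=25: x=[19.3000 24.2000 14.8000 1.9000 4.9000 6.7000 3.2000] k=[20 21 12 0 4 8 0]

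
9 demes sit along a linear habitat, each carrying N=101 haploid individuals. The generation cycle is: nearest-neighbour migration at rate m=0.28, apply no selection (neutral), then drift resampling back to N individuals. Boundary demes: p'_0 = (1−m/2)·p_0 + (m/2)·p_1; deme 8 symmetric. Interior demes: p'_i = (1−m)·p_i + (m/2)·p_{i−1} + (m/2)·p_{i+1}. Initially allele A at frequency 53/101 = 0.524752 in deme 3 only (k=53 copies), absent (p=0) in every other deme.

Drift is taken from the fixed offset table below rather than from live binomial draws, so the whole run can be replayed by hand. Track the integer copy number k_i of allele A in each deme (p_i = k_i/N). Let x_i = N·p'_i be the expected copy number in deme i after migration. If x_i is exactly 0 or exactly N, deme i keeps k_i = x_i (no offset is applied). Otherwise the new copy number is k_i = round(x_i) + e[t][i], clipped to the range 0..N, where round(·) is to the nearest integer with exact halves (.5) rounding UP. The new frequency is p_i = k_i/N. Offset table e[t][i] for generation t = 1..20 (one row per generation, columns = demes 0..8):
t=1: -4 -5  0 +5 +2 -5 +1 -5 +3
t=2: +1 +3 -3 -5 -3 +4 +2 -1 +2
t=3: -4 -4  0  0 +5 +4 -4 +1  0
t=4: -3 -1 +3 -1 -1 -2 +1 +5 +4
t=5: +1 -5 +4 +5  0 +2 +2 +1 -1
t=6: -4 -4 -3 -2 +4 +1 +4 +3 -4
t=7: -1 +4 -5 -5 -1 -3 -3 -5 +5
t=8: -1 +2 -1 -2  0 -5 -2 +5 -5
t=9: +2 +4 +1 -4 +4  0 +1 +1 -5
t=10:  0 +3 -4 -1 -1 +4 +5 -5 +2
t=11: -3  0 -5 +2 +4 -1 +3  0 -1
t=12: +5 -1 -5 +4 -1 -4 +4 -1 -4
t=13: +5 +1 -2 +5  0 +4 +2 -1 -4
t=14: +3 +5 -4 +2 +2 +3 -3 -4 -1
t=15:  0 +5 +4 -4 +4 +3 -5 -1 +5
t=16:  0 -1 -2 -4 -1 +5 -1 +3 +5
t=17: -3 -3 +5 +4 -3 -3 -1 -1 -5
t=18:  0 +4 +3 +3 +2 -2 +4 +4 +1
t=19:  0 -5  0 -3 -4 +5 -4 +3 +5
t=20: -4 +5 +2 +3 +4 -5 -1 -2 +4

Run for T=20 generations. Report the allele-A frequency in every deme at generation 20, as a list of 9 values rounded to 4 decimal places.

t=0: k=[0 0 0 53 0 0 0 0 0]
t=1: x=[0.0000 0.0000 7.4200 38.1600 7.4200 0.0000 0.0000 0.0000 0.0000] k=[0 0 7 43 9 0 0 0 0]
t=2: x=[0.0000 0.9800 11.0600 33.2000 12.5000 1.2600 0.0000 0.0000 0.0000] k=[0 4 8 28 10 5 0 0 0]
t=3: x=[0.5600 4.0000 10.2400 22.6800 11.8200 5.0000 0.7000 0.0000 0.0000] k=[0 0 10 23 17 9 0 0 0]
t=4: x=[0.0000 1.4000 10.4200 20.3400 16.7200 8.8600 1.2600 0.0000 0.0000] k=[0 0 13 19 16 7 2 0 0]
t=5: x=[0.0000 1.8200 12.0200 17.7400 15.1600 7.5600 2.4200 0.2800 0.0000] k=[0 0 16 23 15 10 4 1 0]
t=6: x=[0.0000 2.2400 14.7400 20.9000 15.4200 9.8600 4.4200 1.2800 0.1400] k=[0 0 12 19 19 11 8 4 0]
t=7: x=[0.0000 1.6800 11.3000 18.0200 17.8800 11.7000 7.8600 4.0000 0.5600] k=[0 6 6 13 17 9 5 0 6]
t=8: x=[0.8400 5.1600 6.9800 12.5800 15.3200 9.5600 4.8600 1.5400 5.1600] k=[0 7 6 11 15 5 3 7 0]
t=9: x=[0.9800 5.8800 6.8400 10.8600 13.0400 6.1200 3.8400 5.4600 0.9800] k=[3 10 8 7 17 6 5 6 0]
t=10: x=[3.9800 8.7400 8.1400 8.5400 14.0600 7.4000 5.2800 5.0200 0.8400] k=[4 12 4 8 13 11 10 0 3]
t=11: x=[5.1200 9.7600 5.6800 8.1400 12.0200 11.1400 8.7400 1.8200 2.5800] k=[2 10 1 10 16 10 12 2 2]
t=12: x=[3.1200 7.6200 3.5200 9.5800 14.3200 11.1200 10.3200 3.4000 2.0000] k=[8 7 0 14 13 7 14 2 0]
t=13: x=[7.8600 6.1600 2.9400 11.9000 12.3000 8.8200 11.3400 3.4000 0.2800] k=[13 7 1 17 12 13 13 2 0]
t=14: x=[12.1600 7.0000 4.0800 14.0600 12.8400 12.8600 11.4600 3.2600 0.2800] k=[15 12 0 16 15 16 8 0 0]
t=15: x=[14.5800 10.7400 3.9200 13.6200 15.2800 14.7400 8.0000 1.1200 0.0000] k=[15 16 8 10 19 18 3 0 0]
t=16: x=[15.1400 14.7400 9.4000 10.9800 17.6000 16.0400 4.6800 0.4200 0.0000] k=[15 14 7 7 17 21 4 3 0]
t=17: x=[14.8600 13.1600 7.9800 8.4000 16.1600 18.0600 6.2400 2.7200 0.4200] k=[12 10 13 12 13 15 5 2 0]
t=18: x=[11.7200 10.7000 12.4400 12.2800 13.1400 13.3200 5.9800 2.1400 0.2800] k=[12 15 15 15 15 11 10 6 1]
t=19: x=[12.4200 14.5800 15.0000 15.0000 14.4400 11.4200 9.5800 5.8600 1.7000] k=[12 10 15 12 10 16 6 9 7]
t=20: x=[11.7200 10.9800 13.8800 12.1400 11.1200 13.7600 7.8200 8.3000 7.2800] k=[8 16 16 15 15 9 7 6 11]

[0.0792, 0.1584, 0.1584, 0.1485, 0.1485, 0.0891, 0.0693, 0.0594, 0.1089]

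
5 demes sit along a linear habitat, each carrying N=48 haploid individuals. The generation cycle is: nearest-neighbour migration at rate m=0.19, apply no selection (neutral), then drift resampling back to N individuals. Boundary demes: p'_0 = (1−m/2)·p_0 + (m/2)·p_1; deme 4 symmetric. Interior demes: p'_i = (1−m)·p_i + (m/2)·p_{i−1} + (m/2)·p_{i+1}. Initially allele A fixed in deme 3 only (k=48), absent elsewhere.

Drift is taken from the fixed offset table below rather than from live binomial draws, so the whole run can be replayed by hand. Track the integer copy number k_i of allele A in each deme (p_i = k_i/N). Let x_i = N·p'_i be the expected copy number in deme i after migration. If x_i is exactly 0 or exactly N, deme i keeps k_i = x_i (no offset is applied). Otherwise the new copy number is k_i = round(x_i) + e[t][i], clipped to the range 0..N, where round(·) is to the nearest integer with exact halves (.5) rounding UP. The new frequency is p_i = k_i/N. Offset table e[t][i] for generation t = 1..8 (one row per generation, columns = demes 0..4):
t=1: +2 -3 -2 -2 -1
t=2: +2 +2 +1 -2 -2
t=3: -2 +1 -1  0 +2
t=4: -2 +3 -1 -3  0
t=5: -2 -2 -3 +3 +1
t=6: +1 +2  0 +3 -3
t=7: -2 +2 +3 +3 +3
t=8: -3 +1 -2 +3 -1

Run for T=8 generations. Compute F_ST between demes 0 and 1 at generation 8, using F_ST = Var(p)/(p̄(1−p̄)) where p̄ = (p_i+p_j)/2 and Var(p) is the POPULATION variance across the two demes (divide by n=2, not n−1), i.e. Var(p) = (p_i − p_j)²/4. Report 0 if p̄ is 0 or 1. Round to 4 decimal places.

t=0: k=[0 0 0 48 0]
t=1: x=[0.0000 0.0000 4.5600 38.8800 4.5600] k=[0 0 3 37 4]
t=2: x=[0.0000 0.2850 5.9450 30.6350 7.1350] k=[0 2 7 29 5]
t=3: x=[0.1900 2.2850 8.6150 24.6300 7.2800] k=[0 3 8 25 9]
t=4: x=[0.2850 3.1900 9.1400 21.8650 10.5200] k=[0 6 8 19 11]
t=5: x=[0.5700 5.6200 8.8550 17.1950 11.7600] k=[0 4 6 20 13]
t=6: x=[0.3800 3.8100 7.1400 18.0050 13.6650] k=[1 6 7 21 11]
t=7: x=[1.4750 5.6200 8.2350 18.7200 11.9500] k=[0 8 11 22 15]
t=8: x=[0.7600 7.5250 11.7600 20.2900 15.6650] k=[0 9 10 23 15]

0.1034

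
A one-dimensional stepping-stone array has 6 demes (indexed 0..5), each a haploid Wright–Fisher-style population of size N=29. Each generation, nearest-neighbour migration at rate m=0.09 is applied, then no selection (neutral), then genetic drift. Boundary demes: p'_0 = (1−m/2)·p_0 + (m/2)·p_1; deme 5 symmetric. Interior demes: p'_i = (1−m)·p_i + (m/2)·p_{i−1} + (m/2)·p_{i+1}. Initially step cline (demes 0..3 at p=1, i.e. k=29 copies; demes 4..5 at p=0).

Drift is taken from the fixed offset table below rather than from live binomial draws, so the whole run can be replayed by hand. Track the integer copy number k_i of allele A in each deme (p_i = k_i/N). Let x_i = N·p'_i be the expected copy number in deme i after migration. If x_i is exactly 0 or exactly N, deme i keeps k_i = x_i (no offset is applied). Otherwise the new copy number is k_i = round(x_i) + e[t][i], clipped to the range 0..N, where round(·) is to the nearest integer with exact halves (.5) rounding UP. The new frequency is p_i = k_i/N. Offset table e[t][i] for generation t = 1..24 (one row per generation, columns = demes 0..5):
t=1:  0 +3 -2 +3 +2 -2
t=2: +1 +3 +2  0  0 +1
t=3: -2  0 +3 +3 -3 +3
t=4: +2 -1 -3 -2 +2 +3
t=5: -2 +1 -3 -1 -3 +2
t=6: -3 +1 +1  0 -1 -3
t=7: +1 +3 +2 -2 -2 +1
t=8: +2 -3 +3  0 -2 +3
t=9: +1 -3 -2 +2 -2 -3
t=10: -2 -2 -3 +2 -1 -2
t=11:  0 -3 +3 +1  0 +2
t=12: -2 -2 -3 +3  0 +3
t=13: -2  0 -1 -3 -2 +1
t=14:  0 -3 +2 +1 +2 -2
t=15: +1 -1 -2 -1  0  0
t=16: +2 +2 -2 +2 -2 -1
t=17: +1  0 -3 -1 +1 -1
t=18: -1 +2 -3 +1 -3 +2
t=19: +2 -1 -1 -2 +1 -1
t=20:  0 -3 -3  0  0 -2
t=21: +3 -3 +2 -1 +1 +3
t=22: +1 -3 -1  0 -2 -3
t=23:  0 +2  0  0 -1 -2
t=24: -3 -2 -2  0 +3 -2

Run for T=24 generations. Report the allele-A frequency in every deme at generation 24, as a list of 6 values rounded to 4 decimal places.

[0.8276, 0.4828, 0.3793, 0.4828, 0.2759, 0.0690]

t=0: k=[29 29 29 29 0 0]
t=1: x=[29.0000 29.0000 29.0000 27.6950 1.3050 0.0000] k=[29 29 29 29 3 0]
t=2: x=[29.0000 29.0000 29.0000 27.8300 4.0350 0.1350] k=[29 29 29 28 4 1]
t=3: x=[29.0000 29.0000 28.9550 26.9650 4.9450 1.1350] k=[29 29 29 29 2 4]
t=4: x=[29.0000 29.0000 29.0000 27.7850 3.3050 3.9100] k=[29 29 29 26 5 7]
t=5: x=[29.0000 29.0000 28.8650 25.1900 6.0350 6.9100] k=[29 29 26 24 3 9]
t=6: x=[29.0000 28.8650 26.0450 23.1450 4.2150 8.7300] k=[29 29 27 23 3 6]
t=7: x=[29.0000 28.9100 26.9100 22.2800 4.0350 5.8650] k=[29 29 29 20 2 7]
t=8: x=[29.0000 29.0000 28.5950 19.5950 3.0350 6.7750] k=[29 29 29 20 1 10]
t=9: x=[29.0000 29.0000 28.5950 19.5500 2.2600 9.5950] k=[29 29 27 22 0 7]
t=10: x=[29.0000 28.9100 26.8650 21.2350 1.3050 6.6850] k=[29 27 24 23 0 5]
t=11: x=[28.9100 26.9550 24.0900 22.0100 1.2600 4.7750] k=[29 24 27 23 1 7]
t=12: x=[28.7750 24.3600 26.6850 22.1900 2.2600 6.7300] k=[27 22 24 25 2 10]
t=13: x=[26.7750 22.3150 23.9550 23.9200 3.3950 9.6400] k=[25 22 23 21 1 11]
t=14: x=[24.8650 22.1800 22.8650 20.1900 2.3500 10.5500] k=[25 19 25 21 4 9]
t=15: x=[24.7300 19.5400 24.5500 20.4150 4.9900 8.7750] k=[26 19 23 19 5 9]
t=16: x=[25.6850 19.4950 22.6400 18.5500 5.8100 8.8200] k=[28 21 21 21 4 8]
t=17: x=[27.6850 21.3150 21.0000 20.2350 4.9450 7.8200] k=[29 21 18 19 6 7]
t=18: x=[28.6400 21.2250 18.1800 18.3700 6.6300 6.9550] k=[28 23 15 19 4 9]
t=19: x=[27.7750 22.8650 15.5400 18.1450 4.9000 8.7750] k=[29 22 15 16 6 8]
t=20: x=[28.6850 22.0000 15.3600 15.5050 6.5400 7.9100] k=[29 19 12 16 7 6]
t=21: x=[28.5500 19.1350 12.4950 15.4150 7.3600 6.0450] k=[29 16 14 14 8 9]
t=22: x=[28.4150 16.4950 14.0900 13.7300 8.3150 8.9550] k=[29 13 13 14 6 6]
t=23: x=[28.2800 13.7200 13.0450 13.5950 6.3600 6.0000] k=[28 16 13 14 5 4]
t=24: x=[27.4600 16.4050 13.1800 13.5500 5.3600 4.0450] k=[24 14 11 14 8 2]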